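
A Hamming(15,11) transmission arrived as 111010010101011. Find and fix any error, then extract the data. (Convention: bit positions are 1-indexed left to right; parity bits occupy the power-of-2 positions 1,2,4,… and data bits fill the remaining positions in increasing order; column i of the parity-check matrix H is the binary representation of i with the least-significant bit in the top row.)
Syndrome s = H · r^T (mod 2), r = 111010010101011:
  s[0] = (101010101010101)·(111010010101011) mod 2 = 1+0+1+0+1+0+0+0+0+0+0+0+0+0+1 mod 2 = 0
  s[1] = (011001100110011)·(111010010101011) mod 2 = 0+1+1+0+0+0+0+0+0+1+0+0+0+1+1 mod 2 = 1
  s[2] = (000111100001111)·(111010010101011) mod 2 = 0+0+0+0+1+0+0+0+0+0+0+1+0+1+1 mod 2 = 0
  s[3] = (000000011111111)·(111010010101011) mod 2 = 0+0+0+0+0+0+0+1+0+1+0+1+0+1+1 mod 2 = 1
Syndrome = 0101
Column 10 of H equals this syndrome → error at bit 10 (1-indexed).
Flip bit 10: 111010010101011 → 111010010001011
Extract data bits at positions {3,5,6,7,9,10,11,12,13,14,15}: 11000001011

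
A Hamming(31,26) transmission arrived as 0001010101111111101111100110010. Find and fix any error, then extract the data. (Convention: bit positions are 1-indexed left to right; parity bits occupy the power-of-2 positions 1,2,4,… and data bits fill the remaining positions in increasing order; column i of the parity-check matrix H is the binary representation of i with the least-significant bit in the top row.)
Syndrome s = H · r^T (mod 2), r = 0001010101111111101111100110010:
  s[0] = (1010101010101010101010101010101)·(0001010101111111101111100110010) mod 2 = 0+0+0+0+0+0+0+0+0+0+1+0+1+0+1+0+1+0+1+0+1+0+1+0+0+0+1+0+0+0+0 mod 2 = 0
  s[1] = (0110011001100110011001100110011)·(0001010101111111101111100110010) mod 2 = 0+0+0+0+0+1+0+0+0+1+1+0+0+1+1+0+0+0+1+0+0+1+1+0+0+1+1+0+0+1+0 mod 2 = 1
  s[2] = (0001111000011110000111100001111)·(0001010101111111101111100110010) mod 2 = 0+0+0+1+0+1+0+0+0+0+0+1+1+1+1+0+0+0+0+1+1+1+1+0+0+0+0+0+0+1+0 mod 2 = 1
  s[3] = (0000000111111110000000011111111)·(0001010101111111101111100110010) mod 2 = 0+0+0+0+0+0+0+1+0+1+1+1+1+1+1+0+0+0+0+0+0+0+0+0+0+1+1+0+0+1+0 mod 2 = 0
  s[4] = (0000000000000001111111111111111)·(0001010101111111101111100110010) mod 2 = 0+0+0+0+0+0+0+0+0+0+0+0+0+0+0+1+1+0+1+1+1+1+1+0+0+1+1+0+0+1+0 mod 2 = 0
Syndrome = 01100
Column 6 of H equals this syndrome → error at bit 6 (1-indexed).
Flip bit 6: 0001010101111111101111100110010 → 0001000101111111101111100110010
Extract data bits at positions {3,5,6,7,9,10,11,12,13,14,15,17,18,19,20,21,22,23,24,25,26,27,28,29,30,31}: 00000111111101111100110010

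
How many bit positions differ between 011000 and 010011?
XOR = 001011, count of 1s = 3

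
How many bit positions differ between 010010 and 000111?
XOR = 010101, count of 1s = 3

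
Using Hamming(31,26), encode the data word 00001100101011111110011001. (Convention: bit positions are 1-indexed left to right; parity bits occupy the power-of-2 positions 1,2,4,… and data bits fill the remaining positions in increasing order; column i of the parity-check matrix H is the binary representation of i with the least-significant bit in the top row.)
Codeword c = d · G (mod 2), d = 00001100101011111110011001:
  c[0] = d·G[:,0] = (00001100101011111110011001)·(11011010101101010101010101) mod 2 = 0+0+0+0+1+0+0+0+1+0+1+0+0+1+0+1+0+1+0+0+0+1+0+0+0+1 mod 2 = 0
  c[1] = d·G[:,1] = (00001100101011111110011001)·(10110110011011001100110011) mod 2 = 0+0+0+0+0+1+0+0+0+0+1+0+1+1+0+0+1+1+0+0+0+1+0+0+0+1 mod 2 = 0
  c[2] = d·G[:,2] = (00001100101011111110011001)·(10000000000000000000000000) mod 2 = 0+0+0+0+0+0+0+0+0+0+0+0+0+0+0+0+0+0+0+0+0+0+0+0+0+0 mod 2 = 0
  c[3] = d·G[:,3] = (00001100101011111110011001)·(01110001111000111100001111) mod 2 = 0+0+0+0+0+0+0+0+1+0+1+0+0+0+1+1+1+1+0+0+0+0+1+0+0+1 mod 2 = 0
  c[4] = d·G[:,4] = (00001100101011111110011001)·(01000000000000000000000000) mod 2 = 0+0+0+0+0+0+0+0+0+0+0+0+0+0+0+0+0+0+0+0+0+0+0+0+0+0 mod 2 = 0
  c[5] = d·G[:,5] = (00001100101011111110011001)·(00100000000000000000000000) mod 2 = 0+0+0+0+0+0+0+0+0+0+0+0+0+0+0+0+0+0+0+0+0+0+0+0+0+0 mod 2 = 0
  c[6] = d·G[:,6] = (00001100101011111110011001)·(00010000000000000000000000) mod 2 = 0+0+0+0+0+0+0+0+0+0+0+0+0+0+0+0+0+0+0+0+0+0+0+0+0+0 mod 2 = 0
  c[7] = d·G[:,7] = (00001100101011111110011001)·(00001111111000000011111111) mod 2 = 0+0+0+0+1+1+0+0+1+0+1+0+0+0+0+0+0+0+1+0+0+1+1+0+0+1 mod 2 = 0
  c[8] = d·G[:,8] = (00001100101011111110011001)·(00001000000000000000000000) mod 2 = 0+0+0+0+1+0+0+0+0+0+0+0+0+0+0+0+0+0+0+0+0+0+0+0+0+0 mod 2 = 1
  c[9] = d·G[:,9] = (00001100101011111110011001)·(00000100000000000000000000) mod 2 = 0+0+0+0+0+1+0+0+0+0+0+0+0+0+0+0+0+0+0+0+0+0+0+0+0+0 mod 2 = 1
  c[10] = d·G[:,10] = (00001100101011111110011001)·(00000010000000000000000000) mod 2 = 0+0+0+0+0+0+0+0+0+0+0+0+0+0+0+0+0+0+0+0+0+0+0+0+0+0 mod 2 = 0
  c[11] = d·G[:,11] = (00001100101011111110011001)·(00000001000000000000000000) mod 2 = 0+0+0+0+0+0+0+0+0+0+0+0+0+0+0+0+0+0+0+0+0+0+0+0+0+0 mod 2 = 0
  c[12] = d·G[:,12] = (00001100101011111110011001)·(00000000100000000000000000) mod 2 = 0+0+0+0+0+0+0+0+1+0+0+0+0+0+0+0+0+0+0+0+0+0+0+0+0+0 mod 2 = 1
  c[13] = d·G[:,13] = (00001100101011111110011001)·(00000000010000000000000000) mod 2 = 0+0+0+0+0+0+0+0+0+0+0+0+0+0+0+0+0+0+0+0+0+0+0+0+0+0 mod 2 = 0
  c[14] = d·G[:,14] = (00001100101011111110011001)·(00000000001000000000000000) mod 2 = 0+0+0+0+0+0+0+0+0+0+1+0+0+0+0+0+0+0+0+0+0+0+0+0+0+0 mod 2 = 1
  c[15] = d·G[:,15] = (00001100101011111110011001)·(00000000000111111111111111) mod 2 = 0+0+0+0+0+0+0+0+0+0+0+0+1+1+1+1+1+1+1+0+0+1+1+0+0+1 mod 2 = 0
  c[16] = d·G[:,16] = (00001100101011111110011001)·(00000000000100000000000000) mod 2 = 0+0+0+0+0+0+0+0+0+0+0+0+0+0+0+0+0+0+0+0+0+0+0+0+0+0 mod 2 = 0
  c[17] = d·G[:,17] = (00001100101011111110011001)·(00000000000010000000000000) mod 2 = 0+0+0+0+0+0+0+0+0+0+0+0+1+0+0+0+0+0+0+0+0+0+0+0+0+0 mod 2 = 1
  c[18] = d·G[:,18] = (00001100101011111110011001)·(00000000000001000000000000) mod 2 = 0+0+0+0+0+0+0+0+0+0+0+0+0+1+0+0+0+0+0+0+0+0+0+0+0+0 mod 2 = 1
  c[19] = d·G[:,19] = (00001100101011111110011001)·(00000000000000100000000000) mod 2 = 0+0+0+0+0+0+0+0+0+0+0+0+0+0+1+0+0+0+0+0+0+0+0+0+0+0 mod 2 = 1
  c[20] = d·G[:,20] = (00001100101011111110011001)·(00000000000000010000000000) mod 2 = 0+0+0+0+0+0+0+0+0+0+0+0+0+0+0+1+0+0+0+0+0+0+0+0+0+0 mod 2 = 1
  c[21] = d·G[:,21] = (00001100101011111110011001)·(00000000000000001000000000) mod 2 = 0+0+0+0+0+0+0+0+0+0+0+0+0+0+0+0+1+0+0+0+0+0+0+0+0+0 mod 2 = 1
  c[22] = d·G[:,22] = (00001100101011111110011001)·(00000000000000000100000000) mod 2 = 0+0+0+0+0+0+0+0+0+0+0+0+0+0+0+0+0+1+0+0+0+0+0+0+0+0 mod 2 = 1
  c[23] = d·G[:,23] = (00001100101011111110011001)·(00000000000000000010000000) mod 2 = 0+0+0+0+0+0+0+0+0+0+0+0+0+0+0+0+0+0+1+0+0+0+0+0+0+0 mod 2 = 1
  c[24] = d·G[:,24] = (00001100101011111110011001)·(00000000000000000001000000) mod 2 = 0+0+0+0+0+0+0+0+0+0+0+0+0+0+0+0+0+0+0+0+0+0+0+0+0+0 mod 2 = 0
  c[25] = d·G[:,25] = (00001100101011111110011001)·(00000000000000000000100000) mod 2 = 0+0+0+0+0+0+0+0+0+0+0+0+0+0+0+0+0+0+0+0+0+0+0+0+0+0 mod 2 = 0
  c[26] = d·G[:,26] = (00001100101011111110011001)·(00000000000000000000010000) mod 2 = 0+0+0+0+0+0+0+0+0+0+0+0+0+0+0+0+0+0+0+0+0+1+0+0+0+0 mod 2 = 1
  c[27] = d·G[:,27] = (00001100101011111110011001)·(00000000000000000000001000) mod 2 = 0+0+0+0+0+0+0+0+0+0+0+0+0+0+0+0+0+0+0+0+0+0+1+0+0+0 mod 2 = 1
  c[28] = d·G[:,28] = (00001100101011111110011001)·(00000000000000000000000100) mod 2 = 0+0+0+0+0+0+0+0+0+0+0+0+0+0+0+0+0+0+0+0+0+0+0+0+0+0 mod 2 = 0
  c[29] = d·G[:,29] = (00001100101011111110011001)·(00000000000000000000000010) mod 2 = 0+0+0+0+0+0+0+0+0+0+0+0+0+0+0+0+0+0+0+0+0+0+0+0+0+0 mod 2 = 0
  c[30] = d·G[:,30] = (00001100101011111110011001)·(00000000000000000000000001) mod 2 = 0+0+0+0+0+0+0+0+0+0+0+0+0+0+0+0+0+0+0+0+0+0+0+0+0+1 mod 2 = 1
Codeword = 0000000011001010011111110011001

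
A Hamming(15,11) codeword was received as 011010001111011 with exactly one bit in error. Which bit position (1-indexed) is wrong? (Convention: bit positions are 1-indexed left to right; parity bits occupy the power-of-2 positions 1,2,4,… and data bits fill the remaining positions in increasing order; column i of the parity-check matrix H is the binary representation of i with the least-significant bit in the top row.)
Syndrome s = H · r^T (mod 2), r = 011010001111011:
  s[0] = (101010101010101)·(011010001111011) mod 2 = 0+0+1+0+1+0+0+0+1+0+1+0+0+0+1 mod 2 = 1
  s[1] = (011001100110011)·(011010001111011) mod 2 = 0+1+1+0+0+0+0+0+0+1+1+0+0+1+1 mod 2 = 0
  s[2] = (000111100001111)·(011010001111011) mod 2 = 0+0+0+0+1+0+0+0+0+0+0+1+0+1+1 mod 2 = 0
  s[3] = (000000011111111)·(011010001111011) mod 2 = 0+0+0+0+0+0+0+0+1+1+1+1+0+1+1 mod 2 = 0
Syndrome = 1000
Column i of H is the binary representation of i, so the syndrome is the binary index of the flipped bit.
Read s = 1000 with s[0] as LSB: 1·2^0 + 0·2^1 + 0·2^2 + 0·2^3 = 1.
Error is at bit position 1.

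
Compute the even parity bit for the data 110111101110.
Sum of data bits: 1+1+0+1+1+1+1+0+1+1+1+0 = 9.
9 mod 2 = 1, so parity bit = 1.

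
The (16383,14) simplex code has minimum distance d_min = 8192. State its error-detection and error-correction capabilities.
Detection only: up to d_min − 1 = 8191 errors.
Correction: up to ⌊(d_min − 1)/2⌋ = ⌊8191/2⌋ = 4095 errors.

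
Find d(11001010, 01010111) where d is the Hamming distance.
XOR = 10011101, count of 1s = 5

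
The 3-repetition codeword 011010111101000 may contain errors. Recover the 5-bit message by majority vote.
Split into 3-bit blocks and majority-vote each:
  block 1 = 011: 2 ones, 1 zeros → 1
  block 2 = 010: 1 ones, 2 zeros → 0
  block 3 = 111: 3 ones, 0 zeros → 1
  block 4 = 101: 2 ones, 1 zeros → 1
  block 5 = 000: 0 ones, 3 zeros → 0
Decoded = 10110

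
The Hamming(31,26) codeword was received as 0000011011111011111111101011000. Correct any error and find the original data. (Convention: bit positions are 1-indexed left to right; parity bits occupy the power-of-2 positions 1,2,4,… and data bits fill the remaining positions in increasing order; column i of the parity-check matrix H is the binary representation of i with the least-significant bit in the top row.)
Syndrome s = H · r^T (mod 2), r = 0000011011111011111111101011000:
  s[0] = (1010101010101010101010101010101)·(0000011011111011111111101011000) mod 2 = 0+0+0+0+0+0+1+0+1+0+1+0+1+0+1+0+1+0+1+0+1+0+1+0+1+0+1+0+0+0+0 mod 2 = 1
  s[1] = (0110011001100110011001100110011)·(0000011011111011111111101011000) mod 2 = 0+0+0+0+0+1+1+0+0+1+1+0+0+0+1+0+0+1+1+0+0+1+1+0+0+0+1+0+0+0+0 mod 2 = 0
  s[2] = (0001111000011110000111100001111)·(0000011011111011111111101011000) mod 2 = 0+0+0+0+0+1+1+0+0+0+0+1+1+0+1+0+0+0+0+1+1+1+1+0+0+0+0+1+0+0+0 mod 2 = 0
  s[3] = (0000000111111110000000011111111)·(0000011011111011111111101011000) mod 2 = 0+0+0+0+0+0+0+0+1+1+1+1+1+0+1+0+0+0+0+0+0+0+0+0+1+0+1+1+0+0+0 mod 2 = 1
  s[4] = (0000000000000001111111111111111)·(0000011011111011111111101011000) mod 2 = 0+0+0+0+0+0+0+0+0+0+0+0+0+0+0+1+1+1+1+1+1+1+1+0+1+0+1+1+0+0+0 mod 2 = 1
Syndrome = 10011
Column 25 of H equals this syndrome → error at bit 25 (1-indexed).
Flip bit 25: 0000011011111011111111101011000 → 0000011011111011111111100011000
Extract data bits at positions {3,5,6,7,9,10,11,12,13,14,15,17,18,19,20,21,22,23,24,25,26,27,28,29,30,31}: 00111111101111111100011000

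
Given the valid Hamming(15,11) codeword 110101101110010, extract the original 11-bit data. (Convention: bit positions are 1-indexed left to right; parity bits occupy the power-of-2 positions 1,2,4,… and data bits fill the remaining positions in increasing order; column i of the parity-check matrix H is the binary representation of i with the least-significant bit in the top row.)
Parity bits occupy power-of-2 positions; data bits are at positions {3,5,6,7,9,10,11,12,13,14,15} (1-indexed).
Extract: c[3]=0 c[5]=0 c[6]=1 c[7]=1 c[9]=1 c[10]=1 c[11]=1 c[12]=0 c[13]=0 c[14]=1 c[15]=0
Data = 00111110010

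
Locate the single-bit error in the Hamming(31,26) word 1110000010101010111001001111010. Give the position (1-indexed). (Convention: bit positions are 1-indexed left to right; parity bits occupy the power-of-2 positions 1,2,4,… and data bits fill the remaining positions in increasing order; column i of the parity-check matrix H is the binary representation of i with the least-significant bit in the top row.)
Syndrome s = H · r^T (mod 2), r = 1110000010101010111001001111010:
  s[0] = (1010101010101010101010101010101)·(1110000010101010111001001111010) mod 2 = 1+0+1+0+0+0+0+0+1+0+1+0+1+0+1+0+1+0+1+0+0+0+0+0+1+0+1+0+0+0+0 mod 2 = 0
  s[1] = (0110011001100110011001100110011)·(1110000010101010111001001111010) mod 2 = 0+1+1+0+0+0+0+0+0+0+1+0+0+0+1+0+0+1+1+0+0+1+0+0+0+1+1+0+0+1+0 mod 2 = 0
  s[2] = (0001111000011110000111100001111)·(1110000010101010111001001111010) mod 2 = 0+0+0+0+0+0+0+0+0+0+0+0+1+0+1+0+0+0+0+0+0+1+0+0+0+0+0+1+0+1+0 mod 2 = 1
  s[3] = (0000000111111110000000011111111)·(1110000010101010111001001111010) mod 2 = 0+0+0+0+0+0+0+0+1+0+1+0+1+0+1+0+0+0+0+0+0+0+0+0+1+1+1+1+0+1+0 mod 2 = 1
  s[4] = (0000000000000001111111111111111)·(1110000010101010111001001111010) mod 2 = 0+0+0+0+0+0+0+0+0+0+0+0+0+0+0+0+1+1+1+0+0+1+0+0+1+1+1+1+0+1+0 mod 2 = 1
Syndrome = 00111
Column i of H is the binary representation of i, so the syndrome is the binary index of the flipped bit.
Read s = 00111 with s[0] as LSB: 0·2^0 + 0·2^1 + 1·2^2 + 1·2^3 + 1·2^4 = 28.
Error is at bit position 28.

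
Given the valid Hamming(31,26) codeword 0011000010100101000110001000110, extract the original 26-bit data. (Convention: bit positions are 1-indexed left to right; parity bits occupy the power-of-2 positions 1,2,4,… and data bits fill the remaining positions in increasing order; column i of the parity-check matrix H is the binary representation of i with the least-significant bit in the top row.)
Parity bits occupy power-of-2 positions; data bits are at positions {3,5,6,7,9,10,11,12,13,14,15,17,18,19,20,21,22,23,24,25,26,27,28,29,30,31} (1-indexed).
Extract: c[3]=1 c[5]=0 c[6]=0 c[7]=0 c[9]=1 c[10]=0 c[11]=1 c[12]=0 c[13]=0 c[14]=1 c[15]=0 c[17]=0 c[18]=0 c[19]=0 c[20]=1 c[21]=1 c[22]=0 c[23]=0 c[24]=0 c[25]=1 c[26]=0 c[27]=0 c[28]=0 c[29]=1 c[30]=1 c[31]=0
Data = 10001010010000110001000110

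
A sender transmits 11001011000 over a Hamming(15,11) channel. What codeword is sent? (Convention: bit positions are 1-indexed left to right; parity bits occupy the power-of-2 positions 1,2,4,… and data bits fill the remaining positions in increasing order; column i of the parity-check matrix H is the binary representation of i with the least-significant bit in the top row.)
Codeword c = d · G (mod 2), d = 11001011000:
  c[0] = d·G[:,0] = (11001011000)·(11011010101) mod 2 = 1+1+0+0+1+0+1+0+0+0+0 mod 2 = 0
  c[1] = d·G[:,1] = (11001011000)·(10110110011) mod 2 = 1+0+0+0+0+0+1+0+0+0+0 mod 2 = 0
  c[2] = d·G[:,2] = (11001011000)·(10000000000) mod 2 = 1+0+0+0+0+0+0+0+0+0+0 mod 2 = 1
  c[3] = d·G[:,3] = (11001011000)·(01110001111) mod 2 = 0+1+0+0+0+0+0+1+0+0+0 mod 2 = 0
  c[4] = d·G[:,4] = (11001011000)·(01000000000) mod 2 = 0+1+0+0+0+0+0+0+0+0+0 mod 2 = 1
  c[5] = d·G[:,5] = (11001011000)·(00100000000) mod 2 = 0+0+0+0+0+0+0+0+0+0+0 mod 2 = 0
  c[6] = d·G[:,6] = (11001011000)·(00010000000) mod 2 = 0+0+0+0+0+0+0+0+0+0+0 mod 2 = 0
  c[7] = d·G[:,7] = (11001011000)·(00001111111) mod 2 = 0+0+0+0+1+0+1+1+0+0+0 mod 2 = 1
  c[8] = d·G[:,8] = (11001011000)·(00001000000) mod 2 = 0+0+0+0+1+0+0+0+0+0+0 mod 2 = 1
  c[9] = d·G[:,9] = (11001011000)·(00000100000) mod 2 = 0+0+0+0+0+0+0+0+0+0+0 mod 2 = 0
  c[10] = d·G[:,10] = (11001011000)·(00000010000) mod 2 = 0+0+0+0+0+0+1+0+0+0+0 mod 2 = 1
  c[11] = d·G[:,11] = (11001011000)·(00000001000) mod 2 = 0+0+0+0+0+0+0+1+0+0+0 mod 2 = 1
  c[12] = d·G[:,12] = (11001011000)·(00000000100) mod 2 = 0+0+0+0+0+0+0+0+0+0+0 mod 2 = 0
  c[13] = d·G[:,13] = (11001011000)·(00000000010) mod 2 = 0+0+0+0+0+0+0+0+0+0+0 mod 2 = 0
  c[14] = d·G[:,14] = (11001011000)·(00000000001) mod 2 = 0+0+0+0+0+0+0+0+0+0+0 mod 2 = 0
Codeword = 001010011011000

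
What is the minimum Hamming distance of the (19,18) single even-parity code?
d_min = 2 (flipping one data bit also flips the parity bit, so the two closest codewords differ in exactly 2 positions).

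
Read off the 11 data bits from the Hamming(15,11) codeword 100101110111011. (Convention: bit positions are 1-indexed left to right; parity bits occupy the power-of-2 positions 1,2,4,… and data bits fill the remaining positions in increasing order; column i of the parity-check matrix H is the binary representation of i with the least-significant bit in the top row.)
Parity bits occupy power-of-2 positions; data bits are at positions {3,5,6,7,9,10,11,12,13,14,15} (1-indexed).
Extract: c[3]=0 c[5]=0 c[6]=1 c[7]=1 c[9]=0 c[10]=1 c[11]=1 c[12]=1 c[13]=0 c[14]=1 c[15]=1
Data = 00110111011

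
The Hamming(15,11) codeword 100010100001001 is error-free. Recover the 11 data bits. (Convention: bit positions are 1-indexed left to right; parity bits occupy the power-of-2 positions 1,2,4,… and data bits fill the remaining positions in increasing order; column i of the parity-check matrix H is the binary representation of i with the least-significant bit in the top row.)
Parity bits occupy power-of-2 positions; data bits are at positions {3,5,6,7,9,10,11,12,13,14,15} (1-indexed).
Extract: c[3]=0 c[5]=1 c[6]=0 c[7]=1 c[9]=0 c[10]=0 c[11]=0 c[12]=1 c[13]=0 c[14]=0 c[15]=1
Data = 01010001001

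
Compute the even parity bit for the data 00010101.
Sum of data bits: 0+0+0+1+0+1+0+1 = 3.
3 mod 2 = 1, so parity bit = 1.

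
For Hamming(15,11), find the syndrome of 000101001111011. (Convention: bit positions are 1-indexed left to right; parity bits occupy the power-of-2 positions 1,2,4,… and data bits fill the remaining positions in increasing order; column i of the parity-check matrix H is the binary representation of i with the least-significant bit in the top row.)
Syndrome s = H · r^T (mod 2), r = 000101001111011:
  s[0] = (101010101010101)·(000101001111011) mod 2 = 0+0+0+0+0+0+0+0+1+0+1+0+0+0+1 mod 2 = 1
  s[1] = (011001100110011)·(000101001111011) mod 2 = 0+0+0+0+0+1+0+0+0+1+1+0+0+1+1 mod 2 = 1
  s[2] = (000111100001111)·(000101001111011) mod 2 = 0+0+0+1+0+1+0+0+0+0+0+1+0+1+1 mod 2 = 1
  s[3] = (000000011111111)·(000101001111011) mod 2 = 0+0+0+0+0+0+0+0+1+1+1+1+0+1+1 mod 2 = 0
Syndrome = 1110
Non-zero syndrome: error at position 7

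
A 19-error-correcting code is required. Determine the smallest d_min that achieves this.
Correcting t errors requires d_min ≥ 2t + 1 = 2·19 + 1 = 39.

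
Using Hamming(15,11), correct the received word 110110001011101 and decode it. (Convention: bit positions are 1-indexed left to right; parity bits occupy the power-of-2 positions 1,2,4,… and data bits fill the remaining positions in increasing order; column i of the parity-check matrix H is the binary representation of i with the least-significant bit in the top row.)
Syndrome s = H · r^T (mod 2), r = 110110001011101:
  s[0] = (101010101010101)·(110110001011101) mod 2 = 1+0+0+0+1+0+0+0+1+0+1+0+1+0+1 mod 2 = 0
  s[1] = (011001100110011)·(110110001011101) mod 2 = 0+1+0+0+0+0+0+0+0+0+1+0+0+0+1 mod 2 = 1
  s[2] = (000111100001111)·(110110001011101) mod 2 = 0+0+0+1+1+0+0+0+0+0+0+1+1+0+1 mod 2 = 1
  s[3] = (000000011111111)·(110110001011101) mod 2 = 0+0+0+0+0+0+0+0+1+0+1+1+1+0+1 mod 2 = 1
Syndrome = 0111
Column 14 of H equals this syndrome → error at bit 14 (1-indexed).
Flip bit 14: 110110001011101 → 110110001011111
Extract data bits at positions {3,5,6,7,9,10,11,12,13,14,15}: 01001011111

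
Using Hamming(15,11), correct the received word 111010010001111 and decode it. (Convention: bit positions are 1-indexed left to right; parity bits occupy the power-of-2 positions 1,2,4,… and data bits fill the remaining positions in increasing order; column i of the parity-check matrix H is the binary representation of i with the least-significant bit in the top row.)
Syndrome s = H · r^T (mod 2), r = 111010010001111:
  s[0] = (101010101010101)·(111010010001111) mod 2 = 1+0+1+0+1+0+0+0+0+0+0+0+1+0+1 mod 2 = 1
  s[1] = (011001100110011)·(111010010001111) mod 2 = 0+1+1+0+0+0+0+0+0+0+0+0+0+1+1 mod 2 = 0
  s[2] = (000111100001111)·(111010010001111) mod 2 = 0+0+0+0+1+0+0+0+0+0+0+1+1+1+1 mod 2 = 1
  s[3] = (000000011111111)·(111010010001111) mod 2 = 0+0+0+0+0+0+0+1+0+0+0+1+1+1+1 mod 2 = 1
Syndrome = 1011
Column 13 of H equals this syndrome → error at bit 13 (1-indexed).
Flip bit 13: 111010010001111 → 111010010001011
Extract data bits at positions {3,5,6,7,9,10,11,12,13,14,15}: 11000001011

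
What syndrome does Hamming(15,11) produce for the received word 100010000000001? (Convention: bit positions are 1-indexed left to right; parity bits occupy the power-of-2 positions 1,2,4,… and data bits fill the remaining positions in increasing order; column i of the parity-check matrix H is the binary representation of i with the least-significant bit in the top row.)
Syndrome s = H · r^T (mod 2), r = 100010000000001:
  s[0] = (101010101010101)·(100010000000001) mod 2 = 1+0+0+0+1+0+0+0+0+0+0+0+0+0+1 mod 2 = 1
  s[1] = (011001100110011)·(100010000000001) mod 2 = 0+0+0+0+0+0+0+0+0+0+0+0+0+0+1 mod 2 = 1
  s[2] = (000111100001111)·(100010000000001) mod 2 = 0+0+0+0+1+0+0+0+0+0+0+0+0+0+1 mod 2 = 0
  s[3] = (000000011111111)·(100010000000001) mod 2 = 0+0+0+0+0+0+0+0+0+0+0+0+0+0+1 mod 2 = 1
Syndrome = 1101
Non-zero syndrome: error at position 11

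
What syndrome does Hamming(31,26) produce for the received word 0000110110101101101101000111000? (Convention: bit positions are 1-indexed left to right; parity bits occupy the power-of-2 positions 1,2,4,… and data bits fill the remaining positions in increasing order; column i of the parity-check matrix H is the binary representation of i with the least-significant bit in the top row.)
Syndrome s = H · r^T (mod 2), r = 0000110110101101101101000111000:
  s[0] = (1010101010101010101010101010101)·(0000110110101101101101000111000) mod 2 = 0+0+0+0+1+0+0+0+1+0+1+0+1+0+0+0+1+0+1+0+0+0+0+0+0+0+1+0+0+0+0 mod 2 = 1
  s[1] = (0110011001100110011001100110011)·(0000110110101101101101000111000) mod 2 = 0+0+0+0+0+1+0+0+0+0+1+0+0+1+0+0+0+0+1+0+0+1+0+0+0+1+1+0+0+0+0 mod 2 = 1
  s[2] = (0001111000011110000111100001111)·(0000110110101101101101000111000) mod 2 = 0+0+0+0+1+1+0+0+0+0+0+0+1+1+0+0+0+0+0+1+0+1+0+0+0+0+0+1+0+0+0 mod 2 = 1
  s[3] = (0000000111111110000000011111111)·(0000110110101101101101000111000) mod 2 = 0+0+0+0+0+0+0+1+1+0+1+0+1+1+0+0+0+0+0+0+0+0+0+0+0+1+1+1+0+0+0 mod 2 = 0
  s[4] = (0000000000000001111111111111111)·(0000110110101101101101000111000) mod 2 = 0+0+0+0+0+0+0+0+0+0+0+0+0+0+0+1+1+0+1+1+0+1+0+0+0+1+1+1+0+0+0 mod 2 = 0
Syndrome = 11100
Non-zero syndrome: error at position 7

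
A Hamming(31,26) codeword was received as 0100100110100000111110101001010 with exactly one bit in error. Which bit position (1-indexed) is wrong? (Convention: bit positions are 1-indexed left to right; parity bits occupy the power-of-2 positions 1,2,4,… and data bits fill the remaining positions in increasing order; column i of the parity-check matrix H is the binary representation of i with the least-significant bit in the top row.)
Syndrome s = H · r^T (mod 2), r = 0100100110100000111110101001010:
  s[0] = (1010101010101010101010101010101)·(0100100110100000111110101001010) mod 2 = 0+0+0+0+1+0+0+0+1+0+1+0+0+0+0+0+1+0+1+0+1+0+1+0+1+0+0+0+0+0+0 mod 2 = 0
  s[1] = (0110011001100110011001100110011)·(0100100110100000111110101001010) mod 2 = 0+1+0+0+0+0+0+0+0+0+1+0+0+0+0+0+0+1+1+0+0+0+1+0+0+0+0+0+0+1+0 mod 2 = 0
  s[2] = (0001111000011110000111100001111)·(0100100110100000111110101001010) mod 2 = 0+0+0+0+1+0+0+0+0+0+0+0+0+0+0+0+0+0+0+1+1+0+1+0+0+0+0+1+0+1+0 mod 2 = 0
  s[3] = (0000000111111110000000011111111)·(0100100110100000111110101001010) mod 2 = 0+0+0+0+0+0+0+1+1+0+1+0+0+0+0+0+0+0+0+0+0+0+0+0+1+0+0+1+0+1+0 mod 2 = 0
  s[4] = (0000000000000001111111111111111)·(0100100110100000111110101001010) mod 2 = 0+0+0+0+0+0+0+0+0+0+0+0+0+0+0+0+1+1+1+1+1+0+1+0+1+0+0+1+0+1+0 mod 2 = 1
Syndrome = 00001
Column i of H is the binary representation of i, so the syndrome is the binary index of the flipped bit.
Read s = 00001 with s[0] as LSB: 0·2^0 + 0·2^1 + 0·2^2 + 0·2^3 + 1·2^4 = 16.
Error is at bit position 16.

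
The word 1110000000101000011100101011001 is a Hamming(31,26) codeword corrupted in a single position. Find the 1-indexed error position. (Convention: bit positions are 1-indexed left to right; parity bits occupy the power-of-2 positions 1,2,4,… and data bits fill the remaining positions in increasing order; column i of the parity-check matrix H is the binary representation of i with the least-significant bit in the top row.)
Syndrome s = H · r^T (mod 2), r = 1110000000101000011100101011001:
  s[0] = (1010101010101010101010101010101)·(1110000000101000011100101011001) mod 2 = 1+0+1+0+0+0+0+0+0+0+1+0+1+0+0+0+0+0+1+0+0+0+1+0+1+0+1+0+0+0+1 mod 2 = 1
  s[1] = (0110011001100110011001100110011)·(1110000000101000011100101011001) mod 2 = 0+1+1+0+0+0+0+0+0+0+1+0+0+0+0+0+0+1+1+0+0+0+1+0+0+0+1+0+0+0+1 mod 2 = 0
  s[2] = (0001111000011110000111100001111)·(1110000000101000011100101011001) mod 2 = 0+0+0+0+0+0+0+0+0+0+0+0+1+0+0+0+0+0+0+1+0+0+1+0+0+0+0+1+0+0+1 mod 2 = 1
  s[3] = (0000000111111110000000011111111)·(1110000000101000011100101011001) mod 2 = 0+0+0+0+0+0+0+0+0+0+1+0+1+0+0+0+0+0+0+0+0+0+0+0+1+0+1+1+0+0+1 mod 2 = 0
  s[4] = (0000000000000001111111111111111)·(1110000000101000011100101011001) mod 2 = 0+0+0+0+0+0+0+0+0+0+0+0+0+0+0+0+0+1+1+1+0+0+1+0+1+0+1+1+0+0+1 mod 2 = 0
Syndrome = 10100
Column i of H is the binary representation of i, so the syndrome is the binary index of the flipped bit.
Read s = 10100 with s[0] as LSB: 1·2^0 + 0·2^1 + 1·2^2 + 0·2^3 + 0·2^4 = 5.
Error is at bit position 5.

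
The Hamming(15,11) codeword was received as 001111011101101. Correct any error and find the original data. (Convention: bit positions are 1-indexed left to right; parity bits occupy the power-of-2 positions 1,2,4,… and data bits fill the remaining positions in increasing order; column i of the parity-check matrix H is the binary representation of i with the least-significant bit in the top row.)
Syndrome s = H · r^T (mod 2), r = 001111011101101:
  s[0] = (101010101010101)·(001111011101101) mod 2 = 0+0+1+0+1+0+0+0+1+0+0+0+1+0+1 mod 2 = 1
  s[1] = (011001100110011)·(001111011101101) mod 2 = 0+0+1+0+0+1+0+0+0+1+0+0+0+0+1 mod 2 = 0
  s[2] = (000111100001111)·(001111011101101) mod 2 = 0+0+0+1+1+1+0+0+0+0+0+1+1+0+1 mod 2 = 0
  s[3] = (000000011111111)·(001111011101101) mod 2 = 0+0+0+0+0+0+0+1+1+1+0+1+1+0+1 mod 2 = 0
Syndrome = 1000
Column 1 of H equals this syndrome → error at bit 1 (1-indexed).
Flip bit 1: 001111011101101 → 101111011101101
Extract data bits at positions {3,5,6,7,9,10,11,12,13,14,15}: 11101101101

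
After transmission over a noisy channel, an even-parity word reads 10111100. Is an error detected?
Sum of received bits: 1+0+1+1+1+1+0+0 = 5; 5 mod 2 = 1. Result is 1 ≠ 0 → error detected.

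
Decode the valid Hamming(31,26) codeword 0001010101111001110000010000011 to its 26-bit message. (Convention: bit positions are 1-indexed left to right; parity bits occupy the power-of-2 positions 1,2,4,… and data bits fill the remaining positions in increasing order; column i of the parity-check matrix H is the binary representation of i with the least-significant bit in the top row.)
Parity bits occupy power-of-2 positions; data bits are at positions {3,5,6,7,9,10,11,12,13,14,15,17,18,19,20,21,22,23,24,25,26,27,28,29,30,31} (1-indexed).
Extract: c[3]=0 c[5]=0 c[6]=1 c[7]=0 c[9]=0 c[10]=1 c[11]=1 c[12]=1 c[13]=1 c[14]=0 c[15]=0 c[17]=1 c[18]=1 c[19]=0 c[20]=0 c[21]=0 c[22]=0 c[23]=0 c[24]=1 c[25]=0 c[26]=0 c[27]=0 c[28]=0 c[29]=0 c[30]=1 c[31]=1
Data = 00100111100110000010000011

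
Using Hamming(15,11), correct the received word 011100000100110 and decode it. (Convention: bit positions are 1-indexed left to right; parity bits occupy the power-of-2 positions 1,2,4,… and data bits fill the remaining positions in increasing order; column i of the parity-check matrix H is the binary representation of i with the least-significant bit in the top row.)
Syndrome s = H · r^T (mod 2), r = 011100000100110:
  s[0] = (101010101010101)·(011100000100110) mod 2 = 0+0+1+0+0+0+0+0+0+0+0+0+1+0+0 mod 2 = 0
  s[1] = (011001100110011)·(011100000100110) mod 2 = 0+1+1+0+0+0+0+0+0+1+0+0+0+1+0 mod 2 = 0
  s[2] = (000111100001111)·(011100000100110) mod 2 = 0+0+0+1+0+0+0+0+0+0+0+0+1+1+0 mod 2 = 1
  s[3] = (000000011111111)·(011100000100110) mod 2 = 0+0+0+0+0+0+0+0+0+1+0+0+1+1+0 mod 2 = 1
Syndrome = 0011
Column 12 of H equals this syndrome → error at bit 12 (1-indexed).
Flip bit 12: 011100000100110 → 011100000101110
Extract data bits at positions {3,5,6,7,9,10,11,12,13,14,15}: 10000101110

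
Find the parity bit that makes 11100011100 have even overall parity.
Sum of data bits: 1+1+1+0+0+0+1+1+1+0+0 = 6.
6 mod 2 = 0, so parity bit = 0.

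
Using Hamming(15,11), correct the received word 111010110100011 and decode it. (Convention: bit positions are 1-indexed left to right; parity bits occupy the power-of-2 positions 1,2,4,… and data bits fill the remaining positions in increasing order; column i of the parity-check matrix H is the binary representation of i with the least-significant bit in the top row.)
Syndrome s = H · r^T (mod 2), r = 111010110100011:
  s[0] = (101010101010101)·(111010110100011) mod 2 = 1+0+1+0+1+0+1+0+0+0+0+0+0+0+1 mod 2 = 1
  s[1] = (011001100110011)·(111010110100011) mod 2 = 0+1+1+0+0+0+1+0+0+1+0+0+0+1+1 mod 2 = 0
  s[2] = (000111100001111)·(111010110100011) mod 2 = 0+0+0+0+1+0+1+0+0+0+0+0+0+1+1 mod 2 = 0
  s[3] = (000000011111111)·(111010110100011) mod 2 = 0+0+0+0+0+0+0+1+0+1+0+0+0+1+1 mod 2 = 0
Syndrome = 1000
Column 1 of H equals this syndrome → error at bit 1 (1-indexed).
Flip bit 1: 111010110100011 → 011010110100011
Extract data bits at positions {3,5,6,7,9,10,11,12,13,14,15}: 11010100011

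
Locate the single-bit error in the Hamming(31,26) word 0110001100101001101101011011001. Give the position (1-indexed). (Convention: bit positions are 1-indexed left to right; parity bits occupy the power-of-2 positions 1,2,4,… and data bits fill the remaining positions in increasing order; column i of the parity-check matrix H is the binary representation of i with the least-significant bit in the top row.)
Syndrome s = H · r^T (mod 2), r = 0110001100101001101101011011001:
  s[0] = (1010101010101010101010101010101)·(0110001100101001101101011011001) mod 2 = 0+0+1+0+0+0+1+0+0+0+1+0+1+0+0+0+1+0+1+0+0+0+0+0+1+0+1+0+0+0+1 mod 2 = 1
  s[1] = (0110011001100110011001100110011)·(0110001100101001101101011011001) mod 2 = 0+1+1+0+0+0+1+0+0+0+1+0+0+0+0+0+0+0+1+0+0+1+0+0+0+0+1+0+0+0+1 mod 2 = 0
  s[2] = (0001111000011110000111100001111)·(0110001100101001101101011011001) mod 2 = 0+0+0+0+0+0+1+0+0+0+0+0+1+0+0+0+0+0+0+1+0+1+0+0+0+0+0+1+0+0+1 mod 2 = 0
  s[3] = (0000000111111110000000011111111)·(0110001100101001101101011011001) mod 2 = 0+0+0+0+0+0+0+1+0+0+1+0+1+0+0+0+0+0+0+0+0+0+0+1+1+0+1+1+0+0+1 mod 2 = 0
  s[4] = (0000000000000001111111111111111)·(0110001100101001101101011011001) mod 2 = 0+0+0+0+0+0+0+0+0+0+0+0+0+0+0+1+1+0+1+1+0+1+0+1+1+0+1+1+0+0+1 mod 2 = 0
Syndrome = 10000
Column i of H is the binary representation of i, so the syndrome is the binary index of the flipped bit.
Read s = 10000 with s[0] as LSB: 1·2^0 + 0·2^1 + 0·2^2 + 0·2^3 + 0·2^4 = 1.
Error is at bit position 1.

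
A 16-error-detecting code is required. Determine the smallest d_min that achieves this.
Detecting e errors requires d_min ≥ e + 1 = 16 + 1 = 17.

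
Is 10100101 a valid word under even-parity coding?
Sum of all bits: 1+0+1+0+0+1+0+1 = 4; 4 mod 2 = 0. Result is 0 → valid parity.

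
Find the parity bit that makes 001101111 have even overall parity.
Sum of data bits: 0+0+1+1+0+1+1+1+1 = 6.
6 mod 2 = 0, so parity bit = 0.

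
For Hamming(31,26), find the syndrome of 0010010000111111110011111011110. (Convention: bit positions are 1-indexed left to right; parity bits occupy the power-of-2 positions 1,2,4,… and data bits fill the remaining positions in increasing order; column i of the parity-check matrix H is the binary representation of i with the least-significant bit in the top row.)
Syndrome s = H · r^T (mod 2), r = 0010010000111111110011111011110:
  s[0] = (1010101010101010101010101010101)·(0010010000111111110011111011110) mod 2 = 0+0+1+0+0+0+0+0+0+0+1+0+1+0+1+0+1+0+0+0+1+0+1+0+1+0+1+0+1+0+0 mod 2 = 0
  s[1] = (0110011001100110011001100110011)·(0010010000111111110011111011110) mod 2 = 0+0+1+0+0+1+0+0+0+0+1+0+0+1+1+0+0+1+0+0+0+1+1+0+0+0+1+0+0+1+0 mod 2 = 0
  s[2] = (0001111000011110000111100001111)·(0010010000111111110011111011110) mod 2 = 0+0+0+0+0+1+0+0+0+0+0+1+1+1+1+0+0+0+0+0+1+1+1+0+0+0+0+1+1+1+0 mod 2 = 1
  s[3] = (0000000111111110000000011111111)·(0010010000111111110011111011110) mod 2 = 0+0+0+0+0+0+0+0+0+0+1+1+1+1+1+0+0+0+0+0+0+0+0+1+1+0+1+1+1+1+0 mod 2 = 1
  s[4] = (0000000000000001111111111111111)·(0010010000111111110011111011110) mod 2 = 0+0+0+0+0+0+0+0+0+0+0+0+0+0+0+1+1+1+0+0+1+1+1+1+1+0+1+1+1+1+0 mod 2 = 0
Syndrome = 00110
Non-zero syndrome: error at position 12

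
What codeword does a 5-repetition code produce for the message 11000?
Repeat each bit 5× and concatenate:
1→11111  1→11111  0→00000  0→00000  0→00000
Codeword = 1111111111000000000000000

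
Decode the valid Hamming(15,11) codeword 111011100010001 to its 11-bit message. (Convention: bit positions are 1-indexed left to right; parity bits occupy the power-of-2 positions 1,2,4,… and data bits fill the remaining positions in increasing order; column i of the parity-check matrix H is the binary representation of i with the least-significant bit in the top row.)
Parity bits occupy power-of-2 positions; data bits are at positions {3,5,6,7,9,10,11,12,13,14,15} (1-indexed).
Extract: c[3]=1 c[5]=1 c[6]=1 c[7]=1 c[9]=0 c[10]=0 c[11]=1 c[12]=0 c[13]=0 c[14]=0 c[15]=1
Data = 11110010001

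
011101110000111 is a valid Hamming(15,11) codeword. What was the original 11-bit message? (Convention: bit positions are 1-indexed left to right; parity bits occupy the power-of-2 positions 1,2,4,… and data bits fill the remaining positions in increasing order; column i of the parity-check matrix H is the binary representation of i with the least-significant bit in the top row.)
Parity bits occupy power-of-2 positions; data bits are at positions {3,5,6,7,9,10,11,12,13,14,15} (1-indexed).
Extract: c[3]=1 c[5]=0 c[6]=1 c[7]=1 c[9]=0 c[10]=0 c[11]=0 c[12]=0 c[13]=1 c[14]=1 c[15]=1
Data = 10110000111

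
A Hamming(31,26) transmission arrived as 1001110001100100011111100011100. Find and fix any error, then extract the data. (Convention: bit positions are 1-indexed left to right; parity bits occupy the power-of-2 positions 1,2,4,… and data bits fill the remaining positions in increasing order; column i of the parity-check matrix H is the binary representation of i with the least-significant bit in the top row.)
Syndrome s = H · r^T (mod 2), r = 1001110001100100011111100011100:
  s[0] = (1010101010101010101010101010101)·(1001110001100100011111100011100) mod 2 = 1+0+0+0+1+0+0+0+0+0+1+0+0+0+0+0+0+0+1+0+1+0+1+0+0+0+1+0+1+0+0 mod 2 = 0
  s[1] = (0110011001100110011001100110011)·(1001110001100100011111100011100) mod 2 = 0+0+0+0+0+1+0+0+0+1+1+0+0+1+0+0+0+1+1+0+0+1+1+0+0+0+1+0+0+0+0 mod 2 = 1
  s[2] = (0001111000011110000111100001111)·(1001110001100100011111100011100) mod 2 = 0+0+0+1+1+1+0+0+0+0+0+0+0+1+0+0+0+0+0+1+1+1+1+0+0+0+0+1+1+0+0 mod 2 = 0
  s[3] = (0000000111111110000000011111111)·(1001110001100100011111100011100) mod 2 = 0+0+0+0+0+0+0+0+0+1+1+0+0+1+0+0+0+0+0+0+0+0+0+0+0+0+1+1+1+0+0 mod 2 = 0
  s[4] = (0000000000000001111111111111111)·(1001110001100100011111100011100) mod 2 = 0+0+0+0+0+0+0+0+0+0+0+0+0+0+0+0+0+1+1+1+1+1+1+0+0+0+1+1+1+0+0 mod 2 = 1
Syndrome = 01001
Column 18 of H equals this syndrome → error at bit 18 (1-indexed).
Flip bit 18: 1001110001100100011111100011100 → 1001110001100100001111100011100
Extract data bits at positions {3,5,6,7,9,10,11,12,13,14,15,17,18,19,20,21,22,23,24,25,26,27,28,29,30,31}: 01100110010001111100011100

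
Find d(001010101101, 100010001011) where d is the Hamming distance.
XOR = 101000100110, count of 1s = 5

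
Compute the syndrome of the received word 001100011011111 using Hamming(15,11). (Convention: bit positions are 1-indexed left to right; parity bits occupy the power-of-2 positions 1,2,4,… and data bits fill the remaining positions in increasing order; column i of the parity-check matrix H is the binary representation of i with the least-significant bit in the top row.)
Syndrome s = H · r^T (mod 2), r = 001100011011111:
  s[0] = (101010101010101)·(001100011011111) mod 2 = 0+0+1+0+0+0+0+0+1+0+1+0+1+0+1 mod 2 = 1
  s[1] = (011001100110011)·(001100011011111) mod 2 = 0+0+1+0+0+0+0+0+0+0+1+0+0+1+1 mod 2 = 0
  s[2] = (000111100001111)·(001100011011111) mod 2 = 0+0+0+1+0+0+0+0+0+0+0+1+1+1+1 mod 2 = 1
  s[3] = (000000011111111)·(001100011011111) mod 2 = 0+0+0+0+0+0+0+1+1+0+1+1+1+1+1 mod 2 = 1
Syndrome = 1011
Non-zero syndrome: error at position 13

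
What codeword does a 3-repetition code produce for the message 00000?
Repeat each bit 3× and concatenate:
0→000  0→000  0→000  0→000  0→000
Codeword = 000000000000000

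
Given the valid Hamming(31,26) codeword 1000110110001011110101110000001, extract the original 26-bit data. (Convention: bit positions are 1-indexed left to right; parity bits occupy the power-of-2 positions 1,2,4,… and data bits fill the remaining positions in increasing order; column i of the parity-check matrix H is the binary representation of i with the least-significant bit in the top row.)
Parity bits occupy power-of-2 positions; data bits are at positions {3,5,6,7,9,10,11,12,13,14,15,17,18,19,20,21,22,23,24,25,26,27,28,29,30,31} (1-indexed).
Extract: c[3]=0 c[5]=1 c[6]=1 c[7]=0 c[9]=1 c[10]=0 c[11]=0 c[12]=0 c[13]=1 c[14]=0 c[15]=1 c[17]=1 c[18]=1 c[19]=0 c[20]=1 c[21]=0 c[22]=1 c[23]=1 c[24]=1 c[25]=0 c[26]=0 c[27]=0 c[28]=0 c[29]=0 c[30]=0 c[31]=1
Data = 01101000101110101110000001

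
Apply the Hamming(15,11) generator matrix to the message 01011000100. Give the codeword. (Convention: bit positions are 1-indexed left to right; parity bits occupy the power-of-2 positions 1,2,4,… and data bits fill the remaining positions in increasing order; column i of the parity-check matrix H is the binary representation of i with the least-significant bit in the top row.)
Codeword c = d · G (mod 2), d = 01011000100:
  c[0] = d·G[:,0] = (01011000100)·(11011010101) mod 2 = 0+1+0+1+1+0+0+0+1+0+0 mod 2 = 0
  c[1] = d·G[:,1] = (01011000100)·(10110110011) mod 2 = 0+0+0+1+0+0+0+0+0+0+0 mod 2 = 1
  c[2] = d·G[:,2] = (01011000100)·(10000000000) mod 2 = 0+0+0+0+0+0+0+0+0+0+0 mod 2 = 0
  c[3] = d·G[:,3] = (01011000100)·(01110001111) mod 2 = 0+1+0+1+0+0+0+0+1+0+0 mod 2 = 1
  c[4] = d·G[:,4] = (01011000100)·(01000000000) mod 2 = 0+1+0+0+0+0+0+0+0+0+0 mod 2 = 1
  c[5] = d·G[:,5] = (01011000100)·(00100000000) mod 2 = 0+0+0+0+0+0+0+0+0+0+0 mod 2 = 0
  c[6] = d·G[:,6] = (01011000100)·(00010000000) mod 2 = 0+0+0+1+0+0+0+0+0+0+0 mod 2 = 1
  c[7] = d·G[:,7] = (01011000100)·(00001111111) mod 2 = 0+0+0+0+1+0+0+0+1+0+0 mod 2 = 0
  c[8] = d·G[:,8] = (01011000100)·(00001000000) mod 2 = 0+0+0+0+1+0+0+0+0+0+0 mod 2 = 1
  c[9] = d·G[:,9] = (01011000100)·(00000100000) mod 2 = 0+0+0+0+0+0+0+0+0+0+0 mod 2 = 0
  c[10] = d·G[:,10] = (01011000100)·(00000010000) mod 2 = 0+0+0+0+0+0+0+0+0+0+0 mod 2 = 0
  c[11] = d·G[:,11] = (01011000100)·(00000001000) mod 2 = 0+0+0+0+0+0+0+0+0+0+0 mod 2 = 0
  c[12] = d·G[:,12] = (01011000100)·(00000000100) mod 2 = 0+0+0+0+0+0+0+0+1+0+0 mod 2 = 1
  c[13] = d·G[:,13] = (01011000100)·(00000000010) mod 2 = 0+0+0+0+0+0+0+0+0+0+0 mod 2 = 0
  c[14] = d·G[:,14] = (01011000100)·(00000000001) mod 2 = 0+0+0+0+0+0+0+0+0+0+0 mod 2 = 0
Codeword = 010110101000100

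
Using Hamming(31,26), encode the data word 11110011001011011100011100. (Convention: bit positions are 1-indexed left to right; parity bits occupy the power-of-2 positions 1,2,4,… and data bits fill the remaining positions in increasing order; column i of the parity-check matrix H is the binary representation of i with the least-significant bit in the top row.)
Codeword c = d · G (mod 2), d = 11110011001011011100011100:
  c[0] = d·G[:,0] = (11110011001011011100011100)·(11011010101101010101010101) mod 2 = 1+1+0+1+0+0+1+0+0+0+1+0+0+1+0+1+0+1+0+0+0+1+0+1+0+0 mod 2 = 0
  c[1] = d·G[:,1] = (11110011001011011100011100)·(10110110011011001100110011) mod 2 = 1+0+1+1+0+0+1+0+0+0+1+0+1+1+0+0+1+1+0+0+0+1+0+0+0+0 mod 2 = 0
  c[2] = d·G[:,2] = (11110011001011011100011100)·(10000000000000000000000000) mod 2 = 1+0+0+0+0+0+0+0+0+0+0+0+0+0+0+0+0+0+0+0+0+0+0+0+0+0 mod 2 = 1
  c[3] = d·G[:,3] = (11110011001011011100011100)·(01110001111000111100001111) mod 2 = 0+1+1+1+0+0+0+1+0+0+1+0+0+0+0+1+1+1+0+0+0+0+1+1+0+0 mod 2 = 0
  c[4] = d·G[:,4] = (11110011001011011100011100)·(01000000000000000000000000) mod 2 = 0+1+0+0+0+0+0+0+0+0+0+0+0+0+0+0+0+0+0+0+0+0+0+0+0+0 mod 2 = 1
  c[5] = d·G[:,5] = (11110011001011011100011100)·(00100000000000000000000000) mod 2 = 0+0+1+0+0+0+0+0+0+0+0+0+0+0+0+0+0+0+0+0+0+0+0+0+0+0 mod 2 = 1
  c[6] = d·G[:,6] = (11110011001011011100011100)·(00010000000000000000000000) mod 2 = 0+0+0+1+0+0+0+0+0+0+0+0+0+0+0+0+0+0+0+0+0+0+0+0+0+0 mod 2 = 1
  c[7] = d·G[:,7] = (11110011001011011100011100)·(00001111111000000011111111) mod 2 = 0+0+0+0+0+0+1+1+0+0+1+0+0+0+0+0+0+0+0+0+0+1+1+1+0+0 mod 2 = 0
  c[8] = d·G[:,8] = (11110011001011011100011100)·(00001000000000000000000000) mod 2 = 0+0+0+0+0+0+0+0+0+0+0+0+0+0+0+0+0+0+0+0+0+0+0+0+0+0 mod 2 = 0
  c[9] = d·G[:,9] = (11110011001011011100011100)·(00000100000000000000000000) mod 2 = 0+0+0+0+0+0+0+0+0+0+0+0+0+0+0+0+0+0+0+0+0+0+0+0+0+0 mod 2 = 0
  c[10] = d·G[:,10] = (11110011001011011100011100)·(00000010000000000000000000) mod 2 = 0+0+0+0+0+0+1+0+0+0+0+0+0+0+0+0+0+0+0+0+0+0+0+0+0+0 mod 2 = 1
  c[11] = d·G[:,11] = (11110011001011011100011100)·(00000001000000000000000000) mod 2 = 0+0+0+0+0+0+0+1+0+0+0+0+0+0+0+0+0+0+0+0+0+0+0+0+0+0 mod 2 = 1
  c[12] = d·G[:,12] = (11110011001011011100011100)·(00000000100000000000000000) mod 2 = 0+0+0+0+0+0+0+0+0+0+0+0+0+0+0+0+0+0+0+0+0+0+0+0+0+0 mod 2 = 0
  c[13] = d·G[:,13] = (11110011001011011100011100)·(00000000010000000000000000) mod 2 = 0+0+0+0+0+0+0+0+0+0+0+0+0+0+0+0+0+0+0+0+0+0+0+0+0+0 mod 2 = 0
  c[14] = d·G[:,14] = (11110011001011011100011100)·(00000000001000000000000000) mod 2 = 0+0+0+0+0+0+0+0+0+0+1+0+0+0+0+0+0+0+0+0+0+0+0+0+0+0 mod 2 = 1
  c[15] = d·G[:,15] = (11110011001011011100011100)·(00000000000111111111111111) mod 2 = 0+0+0+0+0+0+0+0+0+0+0+0+1+1+0+1+1+1+0+0+0+1+1+1+0+0 mod 2 = 0
  c[16] = d·G[:,16] = (11110011001011011100011100)·(00000000000100000000000000) mod 2 = 0+0+0+0+0+0+0+0+0+0+0+0+0+0+0+0+0+0+0+0+0+0+0+0+0+0 mod 2 = 0
  c[17] = d·G[:,17] = (11110011001011011100011100)·(00000000000010000000000000) mod 2 = 0+0+0+0+0+0+0+0+0+0+0+0+1+0+0+0+0+0+0+0+0+0+0+0+0+0 mod 2 = 1
  c[18] = d·G[:,18] = (11110011001011011100011100)·(00000000000001000000000000) mod 2 = 0+0+0+0+0+0+0+0+0+0+0+0+0+1+0+0+0+0+0+0+0+0+0+0+0+0 mod 2 = 1
  c[19] = d·G[:,19] = (11110011001011011100011100)·(00000000000000100000000000) mod 2 = 0+0+0+0+0+0+0+0+0+0+0+0+0+0+0+0+0+0+0+0+0+0+0+0+0+0 mod 2 = 0
  c[20] = d·G[:,20] = (11110011001011011100011100)·(00000000000000010000000000) mod 2 = 0+0+0+0+0+0+0+0+0+0+0+0+0+0+0+1+0+0+0+0+0+0+0+0+0+0 mod 2 = 1
  c[21] = d·G[:,21] = (11110011001011011100011100)·(00000000000000001000000000) mod 2 = 0+0+0+0+0+0+0+0+0+0+0+0+0+0+0+0+1+0+0+0+0+0+0+0+0+0 mod 2 = 1
  c[22] = d·G[:,22] = (11110011001011011100011100)·(00000000000000000100000000) mod 2 = 0+0+0+0+0+0+0+0+0+0+0+0+0+0+0+0+0+1+0+0+0+0+0+0+0+0 mod 2 = 1
  c[23] = d·G[:,23] = (11110011001011011100011100)·(00000000000000000010000000) mod 2 = 0+0+0+0+0+0+0+0+0+0+0+0+0+0+0+0+0+0+0+0+0+0+0+0+0+0 mod 2 = 0
  c[24] = d·G[:,24] = (11110011001011011100011100)·(00000000000000000001000000) mod 2 = 0+0+0+0+0+0+0+0+0+0+0+0+0+0+0+0+0+0+0+0+0+0+0+0+0+0 mod 2 = 0
  c[25] = d·G[:,25] = (11110011001011011100011100)·(00000000000000000000100000) mod 2 = 0+0+0+0+0+0+0+0+0+0+0+0+0+0+0+0+0+0+0+0+0+0+0+0+0+0 mod 2 = 0
  c[26] = d·G[:,26] = (11110011001011011100011100)·(00000000000000000000010000) mod 2 = 0+0+0+0+0+0+0+0+0+0+0+0+0+0+0+0+0+0+0+0+0+1+0+0+0+0 mod 2 = 1
  c[27] = d·G[:,27] = (11110011001011011100011100)·(00000000000000000000001000) mod 2 = 0+0+0+0+0+0+0+0+0+0+0+0+0+0+0+0+0+0+0+0+0+0+1+0+0+0 mod 2 = 1
  c[28] = d·G[:,28] = (11110011001011011100011100)·(00000000000000000000000100) mod 2 = 0+0+0+0+0+0+0+0+0+0+0+0+0+0+0+0+0+0+0+0+0+0+0+1+0+0 mod 2 = 1
  c[29] = d·G[:,29] = (11110011001011011100011100)·(00000000000000000000000010) mod 2 = 0+0+0+0+0+0+0+0+0+0+0+0+0+0+0+0+0+0+0+0+0+0+0+0+0+0 mod 2 = 0
  c[30] = d·G[:,30] = (11110011001011011100011100)·(00000000000000000000000001) mod 2 = 0+0+0+0+0+0+0+0+0+0+0+0+0+0+0+0+0+0+0+0+0+0+0+0+0+0 mod 2 = 0
Codeword = 0010111000110010011011100011100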